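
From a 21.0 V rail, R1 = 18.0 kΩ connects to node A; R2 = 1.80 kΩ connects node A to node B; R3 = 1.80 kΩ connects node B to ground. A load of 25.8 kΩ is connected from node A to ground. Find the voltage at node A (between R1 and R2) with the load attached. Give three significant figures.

V ≈ 3.14 V

Below node A the series string R2+R3 = 3.600 kΩ sits in parallel with the 25.8 kΩ load: 3.159 kΩ.
V_A = 21.0 × 3.159/(18.0 + 3.159) = 3.14 V.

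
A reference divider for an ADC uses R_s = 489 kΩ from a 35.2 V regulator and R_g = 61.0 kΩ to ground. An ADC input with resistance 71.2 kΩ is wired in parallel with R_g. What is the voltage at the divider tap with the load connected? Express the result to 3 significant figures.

The load sits in parallel with R_g: R_g‖R_L = (61.0 × 71.2) / (61.0 + 71.2) = 32.85 kΩ.
V_out = 35.2 × 32.85 / (489 + 32.85) = 35.2 × 32.85/521.9 = 2.22 V.

V_out ≈ 2.22 V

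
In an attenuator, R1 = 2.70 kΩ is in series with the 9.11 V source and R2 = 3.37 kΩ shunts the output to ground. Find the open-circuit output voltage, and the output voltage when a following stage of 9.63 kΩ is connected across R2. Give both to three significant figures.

Unloaded: 5.06 V; loaded: 4.38 V

Open-circuit: V = 9.11 × 3.37/(2.70 + 3.37) = 5.06 V.
With the load, R2 becomes R2‖R_L = 2.496 kΩ, so V = 9.11 × 2.496/5.196 = 4.38 V.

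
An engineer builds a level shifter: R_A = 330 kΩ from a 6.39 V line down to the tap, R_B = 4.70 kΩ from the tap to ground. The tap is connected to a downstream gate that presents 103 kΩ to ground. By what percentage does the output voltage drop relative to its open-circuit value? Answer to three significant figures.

4.31 %

The divider's output (Thévenin) resistance is R_A‖R_B = 4.634 kΩ.
Fractional drop under load = R_th/(R_th + R_L) = 4.634 / (4.634 + 103) = 0.04305.
So the output falls by 4.31 %.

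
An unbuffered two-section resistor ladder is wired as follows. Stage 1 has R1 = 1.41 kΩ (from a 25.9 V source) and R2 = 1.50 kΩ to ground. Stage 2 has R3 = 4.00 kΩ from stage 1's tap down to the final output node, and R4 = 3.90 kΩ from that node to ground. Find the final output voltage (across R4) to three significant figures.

Stage 2 presents R3+R4 = 7.900 kΩ as a load on stage 1's tap.
Stage 1's lower leg becomes R2‖(R3+R4) = 1.261 kΩ, so V_mid = 25.9 × 1.261/2.671 = 12.23 V.
Stage 2 is itself unloaded: V_out = V_mid × R4/(R3+R4) = 12.23 × 3.90/7.900 = 6.04 V.

V_out ≈ 6.04 V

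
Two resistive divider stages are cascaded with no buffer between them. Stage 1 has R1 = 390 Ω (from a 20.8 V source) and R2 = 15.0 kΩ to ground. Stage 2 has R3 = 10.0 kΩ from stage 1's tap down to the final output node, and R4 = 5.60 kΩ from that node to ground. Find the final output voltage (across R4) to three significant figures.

Stage 2 presents R3+R4 = 15600 Ω as a load on stage 1's tap.
Stage 1's lower leg becomes R2‖(R3+R4) = 7647 Ω, so V_mid = 20.8 × 7647/8037 = 19.79 V.
Stage 2 is itself unloaded: V_out = V_mid × R4/(R3+R4) = 19.79 × 5600/15600 = 7.10 V.

V_out ≈ 7.10 V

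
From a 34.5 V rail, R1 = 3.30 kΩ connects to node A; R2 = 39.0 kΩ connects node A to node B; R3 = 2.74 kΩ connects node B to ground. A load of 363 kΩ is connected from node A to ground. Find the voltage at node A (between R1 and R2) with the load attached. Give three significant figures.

Below node A the series string R2+R3 = 41.74 kΩ sits in parallel with the 363 kΩ load: 37.44 kΩ.
V_A = 34.5 × 37.44/(3.30 + 37.44) = 31.7 V.

V ≈ 31.7 V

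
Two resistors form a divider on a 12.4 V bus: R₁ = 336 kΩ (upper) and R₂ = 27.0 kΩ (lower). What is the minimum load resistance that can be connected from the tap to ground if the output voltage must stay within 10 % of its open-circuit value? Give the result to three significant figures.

Output resistance R_th = R₁‖R₂ = (336 × 27.0)/363.0 = 24.99 kΩ.
The fractional drop is R_th/(R_th + R_L); requiring this ≤ 0.100 gives R_L ≥ R_th(1/0.100 − 1) = 24.99 × 9.000 = 225 kΩ.

R_L(min) ≈ 225 kΩ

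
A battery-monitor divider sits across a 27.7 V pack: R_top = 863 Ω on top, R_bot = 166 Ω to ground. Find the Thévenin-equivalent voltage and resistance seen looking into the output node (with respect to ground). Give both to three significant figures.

V_th is the open-circuit tap voltage: 27.7 × 166/(863 + 166) = 4.47 V.
With the supply zeroed, R_top and R_bot appear in parallel from the tap: R_th = R_top‖R_bot = (863 × 166)/1029 = 139 Ω.

V_th = 4.47 V, R_th = 139 Ω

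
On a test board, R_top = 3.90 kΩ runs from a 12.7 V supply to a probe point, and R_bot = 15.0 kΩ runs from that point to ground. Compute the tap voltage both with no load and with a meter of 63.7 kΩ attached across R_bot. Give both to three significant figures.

Open-circuit: V = 12.7 × 15.0/(3.90 + 15.0) = 10.1 V.
With the load, R_bot becomes R_bot‖R_L = 12.14 kΩ, so V = 12.7 × 12.14/16.04 = 9.61 V.

Unloaded: 10.1 V; loaded: 9.61 V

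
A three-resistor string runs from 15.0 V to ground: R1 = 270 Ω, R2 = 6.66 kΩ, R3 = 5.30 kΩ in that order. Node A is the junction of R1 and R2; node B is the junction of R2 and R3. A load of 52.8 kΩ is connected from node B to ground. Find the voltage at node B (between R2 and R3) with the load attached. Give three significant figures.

At node B, R3 is in parallel with the load: R3‖R_L = 4817 Ω.
Below node A the resistance is R2 + (R3‖R_L) = 11480 Ω, so V_A = 15.0 × 11480/11750 = 14.66 V.
Then V_B = V_A × (R3‖R_L)/(R2 + R3‖R_L) = 14.66 × 4817/11480 = 6.15 V.

V ≈ 6.15 V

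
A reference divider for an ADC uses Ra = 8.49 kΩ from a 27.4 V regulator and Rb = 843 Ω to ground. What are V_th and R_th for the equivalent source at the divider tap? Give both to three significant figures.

V_th is the open-circuit tap voltage: 27.4 × 843/(8490 + 843) = 2.47 V.
With the supply zeroed, Ra and Rb appear in parallel from the tap: R_th = Ra‖Rb = (8490 × 843)/9333 = 767 Ω.

V_th = 2.47 V, R_th = 767 Ω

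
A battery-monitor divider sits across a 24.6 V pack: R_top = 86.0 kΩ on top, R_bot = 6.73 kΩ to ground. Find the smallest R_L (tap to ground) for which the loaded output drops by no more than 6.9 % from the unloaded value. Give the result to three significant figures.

R_L(min) ≈ 84.2 kΩ

Output resistance R_th = R_top‖R_bot = (86.0 × 6.73)/92.73 = 6.242 kΩ.
The fractional drop is R_th/(R_th + R_L); requiring this ≤ 0.0690 gives R_L ≥ R_th(1/0.0690 − 1) = 6.242 × 13.49 = 84.2 kΩ.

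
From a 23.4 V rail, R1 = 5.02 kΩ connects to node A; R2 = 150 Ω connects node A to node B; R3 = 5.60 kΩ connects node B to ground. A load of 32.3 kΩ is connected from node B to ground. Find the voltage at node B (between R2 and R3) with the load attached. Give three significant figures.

At node B, R3 is in parallel with the load: R3‖R_L = 4773 Ω.
Below node A the resistance is R2 + (R3‖R_L) = 4923 Ω, so V_A = 23.4 × 4923/9943 = 11.59 V.
Then V_B = V_A × (R3‖R_L)/(R2 + R3‖R_L) = 11.59 × 4773/4923 = 11.2 V.

V ≈ 11.2 V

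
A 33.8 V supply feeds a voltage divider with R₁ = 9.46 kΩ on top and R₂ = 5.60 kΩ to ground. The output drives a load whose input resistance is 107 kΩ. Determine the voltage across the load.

The load sits in parallel with R₂: R₂‖R_L = (5.60 × 107) / (5.60 + 107) = 5.321 kΩ.
V_out = 33.8 × 5.321 / (9.46 + 5.321) = 33.8 × 5.321/14.78 = 12.2 V.

V_out ≈ 12.2 V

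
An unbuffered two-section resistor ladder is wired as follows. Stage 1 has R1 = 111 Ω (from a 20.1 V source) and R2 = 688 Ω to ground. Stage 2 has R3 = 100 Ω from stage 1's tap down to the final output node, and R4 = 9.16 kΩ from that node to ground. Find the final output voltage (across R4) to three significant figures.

V_out ≈ 16.9 V

Stage 2 presents R3+R4 = 9260 Ω as a load on stage 1's tap.
Stage 1's lower leg becomes R2‖(R3+R4) = 640.4 Ω, so V_mid = 20.1 × 640.4/751.4 = 17.13 V.
Stage 2 is itself unloaded: V_out = V_mid × R4/(R3+R4) = 17.13 × 9160/9260 = 16.9 V.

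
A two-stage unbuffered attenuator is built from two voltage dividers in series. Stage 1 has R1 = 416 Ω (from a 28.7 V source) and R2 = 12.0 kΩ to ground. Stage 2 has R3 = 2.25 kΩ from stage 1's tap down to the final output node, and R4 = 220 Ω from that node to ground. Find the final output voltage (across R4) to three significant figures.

Stage 2 presents R3+R4 = 2470 Ω as a load on stage 1's tap.
Stage 1's lower leg becomes R2‖(R3+R4) = 2048 Ω, so V_mid = 28.7 × 2048/2464 = 23.86 V.
Stage 2 is itself unloaded: V_out = V_mid × R4/(R3+R4) = 23.86 × 220/2470 = 2.12 V.

V_out ≈ 2.12 V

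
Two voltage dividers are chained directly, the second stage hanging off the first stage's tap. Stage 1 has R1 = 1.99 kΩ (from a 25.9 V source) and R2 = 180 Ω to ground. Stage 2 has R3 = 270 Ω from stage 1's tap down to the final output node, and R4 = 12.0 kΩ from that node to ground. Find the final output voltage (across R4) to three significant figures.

V_out ≈ 2.07 V

Stage 2 presents R3+R4 = 12270 Ω as a load on stage 1's tap.
Stage 1's lower leg becomes R2‖(R3+R4) = 177.4 Ω, so V_mid = 25.9 × 177.4/2167 = 2.120 V.
Stage 2 is itself unloaded: V_out = V_mid × R4/(R3+R4) = 2.120 × 12000/12270 = 2.07 V.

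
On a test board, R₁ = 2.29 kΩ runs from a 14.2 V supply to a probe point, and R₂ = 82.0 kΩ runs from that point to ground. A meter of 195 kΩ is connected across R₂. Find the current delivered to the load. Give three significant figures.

I_L ≈ 0.0700 mA

R₂‖R_L = 57.73 kΩ; V_out = 14.2 × 57.73/60.02 = 13.66 V.
I_L = V_out / R_L = 13.66 / 195 kΩ = 0.0700 mA.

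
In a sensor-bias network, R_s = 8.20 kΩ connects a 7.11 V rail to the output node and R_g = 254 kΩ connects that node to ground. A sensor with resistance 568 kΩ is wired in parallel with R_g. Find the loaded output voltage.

V_out ≈ 6.79 V

The load sits in parallel with R_g: R_g‖R_L = (254 × 568) / (254 + 568) = 175.5 kΩ.
V_out = 7.11 × 175.5 / (8.20 + 175.5) = 7.11 × 175.5/183.7 = 6.79 V.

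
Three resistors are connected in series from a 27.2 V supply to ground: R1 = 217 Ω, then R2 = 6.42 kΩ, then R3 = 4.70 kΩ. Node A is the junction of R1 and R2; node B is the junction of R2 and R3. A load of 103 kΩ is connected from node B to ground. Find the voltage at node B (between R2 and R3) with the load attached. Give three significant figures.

At node B, R3 is in parallel with the load: R3‖R_L = 4495 Ω.
Below node A the resistance is R2 + (R3‖R_L) = 10910 Ω, so V_A = 27.2 × 10910/11130 = 26.67 V.
Then V_B = V_A × (R3‖R_L)/(R2 + R3‖R_L) = 26.67 × 4495/10910 = 11.0 V.

V ≈ 11.0 V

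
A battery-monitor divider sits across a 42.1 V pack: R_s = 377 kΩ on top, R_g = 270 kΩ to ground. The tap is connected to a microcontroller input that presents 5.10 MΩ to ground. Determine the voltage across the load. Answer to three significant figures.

The load sits in parallel with R_g: R_g‖R_L = (270 × 5100) / (270 + 5100) = 256.4 kΩ.
V_out = 42.1 × 256.4 / (377 + 256.4) = 42.1 × 256.4/633.4 = 17.0 V.
(Unloaded it would have been 17.6 V.)

V_out ≈ 17.0 V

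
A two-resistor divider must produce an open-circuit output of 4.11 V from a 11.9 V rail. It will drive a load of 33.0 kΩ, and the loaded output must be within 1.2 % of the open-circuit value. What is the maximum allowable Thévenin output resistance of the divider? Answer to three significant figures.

Loading drop = R_th/(R_th + R_L) ≤ 0.0120, so R_th ≤ R_L · ε/(1−ε) = 33.0 kΩ × 0.0120/0.9880 = 401 Ω.

R_th ≤ 401 Ω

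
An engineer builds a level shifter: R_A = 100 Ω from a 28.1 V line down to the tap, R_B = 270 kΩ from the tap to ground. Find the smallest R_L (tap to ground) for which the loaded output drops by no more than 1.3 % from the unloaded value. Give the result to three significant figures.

R_L(min) ≈ 7.59 kΩ

Output resistance R_th = R_A‖R_B = (100 × 270000)/270100 = 99.96 Ω.
The fractional drop is R_th/(R_th + R_L); requiring this ≤ 0.0130 gives R_L ≥ R_th(1/0.0130 − 1) = 99.96 × 75.92 = 7.59 kΩ.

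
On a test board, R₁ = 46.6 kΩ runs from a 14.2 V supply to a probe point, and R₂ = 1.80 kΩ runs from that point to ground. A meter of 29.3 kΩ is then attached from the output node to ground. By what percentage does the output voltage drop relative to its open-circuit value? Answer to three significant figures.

The divider's output (Thévenin) resistance is R₁‖R₂ = 1.733 kΩ.
Fractional drop under load = R_th/(R_th + R_L) = 1.733 / (1.733 + 29.3) = 0.05585.
So the output falls by 5.58 %.

5.58 %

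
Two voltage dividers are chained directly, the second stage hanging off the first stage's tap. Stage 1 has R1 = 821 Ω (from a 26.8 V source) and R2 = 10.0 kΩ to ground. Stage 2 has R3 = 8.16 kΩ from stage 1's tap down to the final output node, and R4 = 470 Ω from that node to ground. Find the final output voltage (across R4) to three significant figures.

Stage 2 presents R3+R4 = 8630 Ω as a load on stage 1's tap.
Stage 1's lower leg becomes R2‖(R3+R4) = 4632 Ω, so V_mid = 26.8 × 4632/5453 = 22.77 V.
Stage 2 is itself unloaded: V_out = V_mid × R4/(R3+R4) = 22.77 × 470/8630 = 1.24 V.

V_out ≈ 1.24 V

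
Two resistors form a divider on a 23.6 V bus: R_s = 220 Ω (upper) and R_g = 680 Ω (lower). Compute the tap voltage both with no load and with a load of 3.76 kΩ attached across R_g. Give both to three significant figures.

Open-circuit: V = 23.6 × 680/(220 + 680) = 17.8 V.
With the load, R_g becomes R_g‖R_L = 575.9 Ω, so V = 23.6 × 575.9/795.9 = 17.1 V.

Unloaded: 17.8 V; loaded: 17.1 V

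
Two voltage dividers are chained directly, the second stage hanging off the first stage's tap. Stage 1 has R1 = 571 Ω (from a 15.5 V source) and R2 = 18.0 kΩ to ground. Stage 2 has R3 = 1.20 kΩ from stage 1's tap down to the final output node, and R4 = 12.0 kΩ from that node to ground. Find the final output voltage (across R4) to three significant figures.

V_out ≈ 13.1 V

Stage 2 presents R3+R4 = 13200 Ω as a load on stage 1's tap.
Stage 1's lower leg becomes R2‖(R3+R4) = 7615 Ω, so V_mid = 15.5 × 7615/8186 = 14.42 V.
Stage 2 is itself unloaded: V_out = V_mid × R4/(R3+R4) = 14.42 × 12000/13200 = 13.1 V.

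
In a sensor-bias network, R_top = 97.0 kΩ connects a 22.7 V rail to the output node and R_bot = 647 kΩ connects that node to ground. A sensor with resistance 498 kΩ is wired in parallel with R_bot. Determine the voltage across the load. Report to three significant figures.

V_out ≈ 16.9 V

The load sits in parallel with R_bot: R_bot‖R_L = (647 × 498) / (647 + 498) = 281.4 kΩ.
V_out = 22.7 × 281.4 / (97.0 + 281.4) = 22.7 × 281.4/378.4 = 16.9 V.
(Unloaded it would have been 19.7 V.)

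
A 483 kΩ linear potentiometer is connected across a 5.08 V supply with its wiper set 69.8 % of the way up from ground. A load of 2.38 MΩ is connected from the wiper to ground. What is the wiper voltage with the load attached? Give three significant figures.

V ≈ 3.40 V

The wiper splits the pot into (1−α)R = 145.9 kΩ above and αR = 337.1 kΩ below.
Lower section ‖ load = 295.3 kΩ.
V_wiper = 5.08 × 295.3/(145.9 + 295.3) = 3.40 V.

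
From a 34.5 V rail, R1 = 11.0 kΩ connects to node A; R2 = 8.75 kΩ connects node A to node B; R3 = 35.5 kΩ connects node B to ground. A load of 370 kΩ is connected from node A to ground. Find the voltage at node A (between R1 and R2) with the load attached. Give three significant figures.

Below node A the series string R2+R3 = 44.25 kΩ sits in parallel with the 370 kΩ load: 39.52 kΩ.
V_A = 34.5 × 39.52/(11.0 + 39.52) = 27.0 V.

V ≈ 27.0 V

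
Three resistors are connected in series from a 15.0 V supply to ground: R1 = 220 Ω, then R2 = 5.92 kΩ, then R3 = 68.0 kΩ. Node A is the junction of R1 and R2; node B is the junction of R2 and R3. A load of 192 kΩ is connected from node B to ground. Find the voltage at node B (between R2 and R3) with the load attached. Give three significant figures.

At node B, R3 is in parallel with the load: R3‖R_L = 50220 Ω.
Below node A the resistance is R2 + (R3‖R_L) = 56140 Ω, so V_A = 15.0 × 56140/56360 = 14.94 V.
Then V_B = V_A × (R3‖R_L)/(R2 + R3‖R_L) = 14.94 × 50220/56140 = 13.4 V.

V ≈ 13.4 V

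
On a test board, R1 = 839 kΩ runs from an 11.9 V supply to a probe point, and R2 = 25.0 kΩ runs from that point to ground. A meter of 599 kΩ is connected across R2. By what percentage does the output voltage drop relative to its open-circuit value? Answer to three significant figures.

3.89 %

The divider's output (Thévenin) resistance is R1‖R2 = 24.28 kΩ.
Fractional drop under load = R_th/(R_th + R_L) = 24.28 / (24.28 + 599) = 0.03895.
So the output falls by 3.89 %.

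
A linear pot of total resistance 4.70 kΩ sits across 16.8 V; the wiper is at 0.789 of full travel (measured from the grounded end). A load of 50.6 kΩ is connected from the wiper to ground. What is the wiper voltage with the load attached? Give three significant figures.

V ≈ 13.1 V

The wiper splits the pot into (1−α)R = 991.7 Ω above and αR = 3708 Ω below.
Lower section ‖ load = 3455 Ω.
V_wiper = 16.8 × 3455/(991.7 + 3455) = 13.1 V.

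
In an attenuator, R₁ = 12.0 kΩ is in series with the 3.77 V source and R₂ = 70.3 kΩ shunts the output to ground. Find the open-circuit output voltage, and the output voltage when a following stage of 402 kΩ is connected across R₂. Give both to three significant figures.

Open-circuit: V = 3.77 × 70.3/(12.0 + 70.3) = 3.22 V.
With the load, R₂ becomes R₂‖R_L = 59.84 kΩ, so V = 3.77 × 59.84/71.84 = 3.14 V.

Unloaded: 3.22 V; loaded: 3.14 V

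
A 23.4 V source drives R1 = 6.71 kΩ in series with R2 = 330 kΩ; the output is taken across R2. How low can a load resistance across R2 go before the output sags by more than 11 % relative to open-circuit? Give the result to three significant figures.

Output resistance R_th = R1‖R2 = (6.71 × 330)/336.7 = 6.576 kΩ.
The fractional drop is R_th/(R_th + R_L); requiring this ≤ 0.110 gives R_L ≥ R_th(1/0.110 − 1) = 6.576 × 8.091 = 53.2 kΩ.

R_L(min) ≈ 53.2 kΩ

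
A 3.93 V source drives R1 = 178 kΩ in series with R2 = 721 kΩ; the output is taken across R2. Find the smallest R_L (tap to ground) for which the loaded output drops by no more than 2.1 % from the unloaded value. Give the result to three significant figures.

Output resistance R_th = R1‖R2 = (178 × 721)/899.0 = 142.8 kΩ.
The fractional drop is R_th/(R_th + R_L); requiring this ≤ 0.0210 gives R_L ≥ R_th(1/0.0210 − 1) = 142.8 × 46.62 = 6.66 MΩ.

R_L(min) ≈ 6.66 MΩ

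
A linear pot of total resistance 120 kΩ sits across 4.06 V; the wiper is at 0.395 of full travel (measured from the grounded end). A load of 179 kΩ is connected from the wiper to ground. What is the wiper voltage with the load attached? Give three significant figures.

V ≈ 1.38 V

The wiper splits the pot into (1−α)R = 72.60 kΩ above and αR = 47.40 kΩ below.
Lower section ‖ load = 37.48 kΩ.
V_wiper = 4.06 × 37.48/(72.60 + 37.48) = 1.38 V.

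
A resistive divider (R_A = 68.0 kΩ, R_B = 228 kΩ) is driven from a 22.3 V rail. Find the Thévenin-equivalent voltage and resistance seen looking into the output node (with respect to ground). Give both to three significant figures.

V_th = 17.2 V, R_th = 52.4 kΩ

V_th is the open-circuit tap voltage: 22.3 × 228/(68.0 + 228) = 17.2 V.
With the supply zeroed, R_A and R_B appear in parallel from the tap: R_th = R_A‖R_B = (68.0 × 228)/296.0 = 52.4 kΩ.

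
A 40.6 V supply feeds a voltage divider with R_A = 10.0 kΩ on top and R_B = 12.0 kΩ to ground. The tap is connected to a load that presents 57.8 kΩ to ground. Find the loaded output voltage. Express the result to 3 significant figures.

The load sits in parallel with R_B: R_B‖R_L = (12.0 × 57.8) / (12.0 + 57.8) = 9.937 kΩ.
V_out = 40.6 × 9.937 / (10.0 + 9.937) = 40.6 × 9.937/19.94 = 20.2 V.

V_out ≈ 20.2 V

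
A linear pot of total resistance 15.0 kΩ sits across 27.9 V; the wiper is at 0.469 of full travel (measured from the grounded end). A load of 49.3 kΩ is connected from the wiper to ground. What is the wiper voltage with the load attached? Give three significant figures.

V ≈ 12.2 V

The wiper splits the pot into (1−α)R = 7.965 kΩ above and αR = 7.035 kΩ below.
Lower section ‖ load = 6.156 kΩ.
V_wiper = 27.9 × 6.156/(7.965 + 6.156) = 12.2 V.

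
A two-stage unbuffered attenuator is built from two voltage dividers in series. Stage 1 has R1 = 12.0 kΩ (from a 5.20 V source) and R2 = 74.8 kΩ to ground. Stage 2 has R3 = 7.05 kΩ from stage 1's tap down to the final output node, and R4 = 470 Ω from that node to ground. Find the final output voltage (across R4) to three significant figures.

Stage 2 presents R3+R4 = 7520 Ω as a load on stage 1's tap.
Stage 1's lower leg becomes R2‖(R3+R4) = 6833 Ω, so V_mid = 5.20 × 6833/18830 = 1.887 V.
Stage 2 is itself unloaded: V_out = V_mid × R4/(R3+R4) = 1.887 × 470/7520 = 0.118 V.

V_out ≈ 0.118 V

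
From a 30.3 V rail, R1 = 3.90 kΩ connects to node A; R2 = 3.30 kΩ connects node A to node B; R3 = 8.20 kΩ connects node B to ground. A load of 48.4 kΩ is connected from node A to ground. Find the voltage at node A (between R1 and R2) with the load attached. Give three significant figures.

V ≈ 21.3 V

Below node A the series string R2+R3 = 11.50 kΩ sits in parallel with the 48.4 kΩ load: 9.292 kΩ.
V_A = 30.3 × 9.292/(3.90 + 9.292) = 21.3 V.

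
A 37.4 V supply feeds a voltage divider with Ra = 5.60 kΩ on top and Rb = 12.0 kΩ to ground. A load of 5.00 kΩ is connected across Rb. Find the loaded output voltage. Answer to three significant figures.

V_out ≈ 14.5 V

The load sits in parallel with Rb: Rb‖R_L = (12.0 × 5.00) / (12.0 + 5.00) = 3.529 kΩ.
V_out = 37.4 × 3.529 / (5.60 + 3.529) = 37.4 × 3.529/9.129 = 14.5 V.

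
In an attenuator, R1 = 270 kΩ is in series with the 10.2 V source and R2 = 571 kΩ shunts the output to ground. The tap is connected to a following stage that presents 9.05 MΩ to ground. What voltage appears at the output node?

The load sits in parallel with R2: R2‖R_L = (571 × 9050) / (571 + 9050) = 537.1 kΩ.
V_out = 10.2 × 537.1 / (270 + 537.1) = 10.2 × 537.1/807.1 = 6.79 V.
(Unloaded it would have been 6.93 V.)

V_out ≈ 6.79 V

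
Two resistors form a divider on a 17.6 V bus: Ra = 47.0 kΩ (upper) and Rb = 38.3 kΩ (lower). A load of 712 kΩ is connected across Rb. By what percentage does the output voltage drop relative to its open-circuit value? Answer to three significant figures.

The divider's output (Thévenin) resistance is Ra‖Rb = 21.10 kΩ.
Fractional drop under load = R_th/(R_th + R_L) = 21.10 / (21.10 + 712) = 0.02879.
So the output falls by 2.88 %.

2.88 %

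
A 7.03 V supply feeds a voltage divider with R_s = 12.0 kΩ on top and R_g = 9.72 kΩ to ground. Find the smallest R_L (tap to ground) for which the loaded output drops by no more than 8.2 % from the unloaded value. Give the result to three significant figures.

R_L(min) ≈ 60.1 kΩ

Output resistance R_th = R_s‖R_g = (12.0 × 9.72)/21.72 = 5.370 kΩ.
The fractional drop is R_th/(R_th + R_L); requiring this ≤ 0.0820 gives R_L ≥ R_th(1/0.0820 − 1) = 5.370 × 11.20 = 60.1 kΩ.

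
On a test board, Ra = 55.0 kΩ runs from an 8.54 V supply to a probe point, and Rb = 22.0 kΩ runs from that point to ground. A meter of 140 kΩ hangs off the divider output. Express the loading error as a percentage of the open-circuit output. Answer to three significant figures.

10.1 %

Unloaded V = 8.54 × 22.0/77.00 = 2.4400 V.
Loaded: Rb‖R_L = 19.01 kΩ, giving V = 8.54 × 19.01/74.01 = 2.1938 V.
Drop = (2.4400 − 2.1938) / 2.4400 = 10.1 %.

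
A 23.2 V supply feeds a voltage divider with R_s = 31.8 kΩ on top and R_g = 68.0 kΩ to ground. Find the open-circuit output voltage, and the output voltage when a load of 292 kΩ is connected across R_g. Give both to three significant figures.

Open-circuit: V = 23.2 × 68.0/(31.8 + 68.0) = 15.8 V.
With the load, R_g becomes R_g‖R_L = 55.16 kΩ, so V = 23.2 × 55.16/86.96 = 14.7 V.

Unloaded: 15.8 V; loaded: 14.7 V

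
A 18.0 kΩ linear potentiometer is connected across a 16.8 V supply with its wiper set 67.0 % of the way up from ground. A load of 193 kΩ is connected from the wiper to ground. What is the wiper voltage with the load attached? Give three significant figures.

V ≈ 11.0 V

The wiper splits the pot into (1−α)R = 5.940 kΩ above and αR = 12.06 kΩ below.
Lower section ‖ load = 11.35 kΩ.
V_wiper = 16.8 × 11.35/(5.940 + 11.35) = 11.0 V.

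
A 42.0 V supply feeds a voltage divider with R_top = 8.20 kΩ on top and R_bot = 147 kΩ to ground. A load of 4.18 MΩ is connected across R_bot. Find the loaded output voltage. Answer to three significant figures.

V_out ≈ 39.7 V

The load sits in parallel with R_bot: R_bot‖R_L = (147 × 4180) / (147 + 4180) = 142.0 kΩ.
V_out = 42.0 × 142.0 / (8.20 + 142.0) = 42.0 × 142.0/150.2 = 39.7 V.
(Unloaded it would have been 39.8 V.)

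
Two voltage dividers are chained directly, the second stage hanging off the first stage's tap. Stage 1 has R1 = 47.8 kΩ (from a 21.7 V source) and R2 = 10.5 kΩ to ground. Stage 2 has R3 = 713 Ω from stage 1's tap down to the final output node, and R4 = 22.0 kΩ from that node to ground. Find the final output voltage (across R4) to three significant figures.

Stage 2 presents R3+R4 = 22710 Ω as a load on stage 1's tap.
Stage 1's lower leg becomes R2‖(R3+R4) = 7181 Ω, so V_mid = 21.7 × 7181/54980 = 2.834 V.
Stage 2 is itself unloaded: V_out = V_mid × R4/(R3+R4) = 2.834 × 22000/22710 = 2.75 V.

V_out ≈ 2.75 V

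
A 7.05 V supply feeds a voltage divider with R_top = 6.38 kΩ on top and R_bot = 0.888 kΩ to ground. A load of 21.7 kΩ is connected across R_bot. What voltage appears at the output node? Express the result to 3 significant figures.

The load sits in parallel with R_bot: R_bot‖R_L = (888 × 21700) / (888 + 21700) = 853.1 Ω.
V_out = 7.05 × 853.1 / (6380 + 853.1) = 7.05 × 853.1/7233 = 0.831 V.

V_out ≈ 0.831 V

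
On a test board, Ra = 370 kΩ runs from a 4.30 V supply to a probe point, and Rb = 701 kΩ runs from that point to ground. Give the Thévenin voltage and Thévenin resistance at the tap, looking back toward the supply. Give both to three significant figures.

V_th is the open-circuit tap voltage: 4.30 × 701/(370 + 701) = 2.81 V.
With the supply zeroed, Ra and Rb appear in parallel from the tap: R_th = Ra‖Rb = (370 × 701)/1071 = 242 kΩ.

V_th = 2.81 V, R_th = 242 kΩ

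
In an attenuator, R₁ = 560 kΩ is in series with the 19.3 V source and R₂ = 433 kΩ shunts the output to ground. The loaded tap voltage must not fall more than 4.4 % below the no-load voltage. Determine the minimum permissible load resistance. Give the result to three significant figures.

Output resistance R_th = R₁‖R₂ = (560 × 433)/993.0 = 244.2 kΩ.
The fractional drop is R_th/(R_th + R_L); requiring this ≤ 0.0440 gives R_L ≥ R_th(1/0.0440 − 1) = 244.2 × 21.73 = 5.31 MΩ.

R_L(min) ≈ 5.31 MΩ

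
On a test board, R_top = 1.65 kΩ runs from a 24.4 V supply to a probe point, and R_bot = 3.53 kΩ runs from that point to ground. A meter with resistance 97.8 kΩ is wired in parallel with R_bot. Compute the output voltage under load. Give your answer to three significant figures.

The load sits in parallel with R_bot: R_bot‖R_L = (3.53 × 97.8) / (3.53 + 97.8) = 3.407 kΩ.
V_out = 24.4 × 3.407 / (1.65 + 3.407) = 24.4 × 3.407/5.057 = 16.4 V.

V_out ≈ 16.4 V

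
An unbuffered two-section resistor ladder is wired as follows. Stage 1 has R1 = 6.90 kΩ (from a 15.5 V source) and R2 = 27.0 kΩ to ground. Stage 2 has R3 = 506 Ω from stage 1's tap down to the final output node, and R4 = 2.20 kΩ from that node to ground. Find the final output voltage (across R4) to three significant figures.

Stage 2 presents R3+R4 = 2706 Ω as a load on stage 1's tap.
Stage 1's lower leg becomes R2‖(R3+R4) = 2460 Ω, so V_mid = 15.5 × 2460/9360 = 4.073 V.
Stage 2 is itself unloaded: V_out = V_mid × R4/(R3+R4) = 4.073 × 2200/2706 = 3.31 V.

V_out ≈ 3.31 V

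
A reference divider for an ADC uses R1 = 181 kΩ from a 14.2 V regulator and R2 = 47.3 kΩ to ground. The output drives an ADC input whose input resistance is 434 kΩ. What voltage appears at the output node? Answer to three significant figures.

V_out ≈ 2.71 V

The load sits in parallel with R2: R2‖R_L = (47.3 × 434) / (47.3 + 434) = 42.65 kΩ.
V_out = 14.2 × 42.65 / (181 + 42.65) = 14.2 × 42.65/223.7 = 2.71 V.
(Unloaded it would have been 2.94 V.)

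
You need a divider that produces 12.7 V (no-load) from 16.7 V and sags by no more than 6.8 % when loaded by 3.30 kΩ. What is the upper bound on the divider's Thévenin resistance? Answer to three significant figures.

R_th ≤ 241 Ω

Loading drop = R_th/(R_th + R_L) ≤ 0.0680, so R_th ≤ R_L · ε/(1−ε) = 3.30 kΩ × 0.0680/0.9320 = 241 Ω.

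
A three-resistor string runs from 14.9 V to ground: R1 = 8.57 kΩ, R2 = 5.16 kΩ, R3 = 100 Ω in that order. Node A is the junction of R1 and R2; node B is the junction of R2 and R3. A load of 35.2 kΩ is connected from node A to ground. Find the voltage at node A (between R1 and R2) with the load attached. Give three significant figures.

Below node A the series string R2+R3 = 5260 Ω sits in parallel with the 35200 Ω load: 4576 Ω.
V_A = 14.9 × 4576/(8570 + 4576) = 5.19 V.

V ≈ 5.19 V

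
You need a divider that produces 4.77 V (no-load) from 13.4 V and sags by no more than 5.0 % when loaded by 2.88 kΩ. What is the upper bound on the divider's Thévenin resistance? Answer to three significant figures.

R_th ≤ 152 Ω

Loading drop = R_th/(R_th + R_L) ≤ 0.0500, so R_th ≤ R_L · ε/(1−ε) = 2.88 kΩ × 0.0500/0.9500 = 152 Ω.
(Any R1, R2 with R2/(R1+R2) = 0.356 and R1‖R2 ≤ 152 Ω will meet the spec.)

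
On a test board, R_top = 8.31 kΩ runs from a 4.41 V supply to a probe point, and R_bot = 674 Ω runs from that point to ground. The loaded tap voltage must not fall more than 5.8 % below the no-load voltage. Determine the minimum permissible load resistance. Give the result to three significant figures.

R_L(min) ≈ 10.1 kΩ

Output resistance R_th = R_top‖R_bot = (8310 × 674)/8984 = 623.4 Ω.
The fractional drop is R_th/(R_th + R_L); requiring this ≤ 0.0580 gives R_L ≥ R_th(1/0.0580 − 1) = 623.4 × 16.24 = 10.1 kΩ.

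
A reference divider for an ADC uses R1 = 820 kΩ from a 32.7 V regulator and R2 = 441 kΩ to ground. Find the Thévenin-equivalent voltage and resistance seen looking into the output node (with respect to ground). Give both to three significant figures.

V_th = 11.4 V, R_th = 287 kΩ

V_th is the open-circuit tap voltage: 32.7 × 441/(820 + 441) = 11.4 V.
With the supply zeroed, R1 and R2 appear in parallel from the tap: R_th = R1‖R2 = (820 × 441)/1261 = 287 kΩ.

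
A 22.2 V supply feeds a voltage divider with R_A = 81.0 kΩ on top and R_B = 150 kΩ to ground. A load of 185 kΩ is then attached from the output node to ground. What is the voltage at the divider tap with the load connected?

The load sits in parallel with R_B: R_B‖R_L = (150 × 185) / (150 + 185) = 82.84 kΩ.
V_out = 22.2 × 82.84 / (81.0 + 82.84) = 22.2 × 82.84/163.8 = 11.2 V.

V_out ≈ 11.2 V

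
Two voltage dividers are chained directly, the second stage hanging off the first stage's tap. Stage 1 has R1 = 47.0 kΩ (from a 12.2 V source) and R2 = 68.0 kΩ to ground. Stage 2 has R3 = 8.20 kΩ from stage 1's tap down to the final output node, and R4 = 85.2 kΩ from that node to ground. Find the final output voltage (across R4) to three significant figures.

V_out ≈ 5.07 V

Stage 2 presents R3+R4 = 93.40 kΩ as a load on stage 1's tap.
Stage 1's lower leg becomes R2‖(R3+R4) = 39.35 kΩ, so V_mid = 12.2 × 39.35/86.35 = 5.560 V.
Stage 2 is itself unloaded: V_out = V_mid × R4/(R3+R4) = 5.560 × 85.2/93.40 = 5.07 V.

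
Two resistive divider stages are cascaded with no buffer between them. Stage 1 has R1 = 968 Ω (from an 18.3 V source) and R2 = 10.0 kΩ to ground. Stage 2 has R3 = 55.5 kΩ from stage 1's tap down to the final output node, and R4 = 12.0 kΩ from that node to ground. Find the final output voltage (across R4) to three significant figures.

V_out ≈ 2.93 V

Stage 2 presents R3+R4 = 67500 Ω as a load on stage 1's tap.
Stage 1's lower leg becomes R2‖(R3+R4) = 8710 Ω, so V_mid = 18.3 × 8710/9678 = 16.47 V.
Stage 2 is itself unloaded: V_out = V_mid × R4/(R3+R4) = 16.47 × 12000/67500 = 2.93 V.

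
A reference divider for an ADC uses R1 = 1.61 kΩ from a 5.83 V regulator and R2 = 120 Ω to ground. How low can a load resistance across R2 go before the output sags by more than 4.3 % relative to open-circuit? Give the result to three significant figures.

Output resistance R_th = R1‖R2 = (1610 × 120)/1730 = 111.7 Ω.
The fractional drop is R_th/(R_th + R_L); requiring this ≤ 0.0430 gives R_L ≥ R_th(1/0.0430 − 1) = 111.7 × 22.26 = 2.49 kΩ.

R_L(min) ≈ 2.49 kΩ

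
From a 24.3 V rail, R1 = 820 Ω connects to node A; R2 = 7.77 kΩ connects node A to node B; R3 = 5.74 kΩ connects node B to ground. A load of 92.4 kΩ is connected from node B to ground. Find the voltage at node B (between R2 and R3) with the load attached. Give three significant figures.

At node B, R3 is in parallel with the load: R3‖R_L = 5404 Ω.
Below node A the resistance is R2 + (R3‖R_L) = 13170 Ω, so V_A = 24.3 × 13170/13990 = 22.88 V.
Then V_B = V_A × (R3‖R_L)/(R2 + R3‖R_L) = 22.88 × 5404/13170 = 9.38 V.

V ≈ 9.38 V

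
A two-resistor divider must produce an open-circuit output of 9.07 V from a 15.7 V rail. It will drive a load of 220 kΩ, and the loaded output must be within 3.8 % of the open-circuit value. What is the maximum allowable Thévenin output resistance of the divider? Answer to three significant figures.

Loading drop = R_th/(R_th + R_L) ≤ 0.0380, so R_th ≤ R_L · ε/(1−ε) = 220 kΩ × 0.0380/0.9620 = 8.69 kΩ.
(Any R1, R2 with R2/(R1+R2) = 0.578 and R1‖R2 ≤ 8.69 kΩ will meet the spec.)

R_th ≤ 8.69 kΩ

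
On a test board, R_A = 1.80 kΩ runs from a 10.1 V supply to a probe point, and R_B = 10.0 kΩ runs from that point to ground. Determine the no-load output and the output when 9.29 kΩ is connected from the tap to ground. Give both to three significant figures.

Unloaded: 8.56 V; loaded: 7.35 V

Open-circuit: V = 10.1 × 10.0/(1.80 + 10.0) = 8.56 V.
With the load, R_B becomes R_B‖R_L = 4.816 kΩ, so V = 10.1 × 4.816/6.616 = 7.35 V.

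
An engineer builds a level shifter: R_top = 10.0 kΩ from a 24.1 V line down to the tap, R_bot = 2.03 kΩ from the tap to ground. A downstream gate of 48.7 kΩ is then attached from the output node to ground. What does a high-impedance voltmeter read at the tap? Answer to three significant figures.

The load sits in parallel with R_bot: R_bot‖R_L = (2.03 × 48.7) / (2.03 + 48.7) = 1.949 kΩ.
V_out = 24.1 × 1.949 / (10.0 + 1.949) = 24.1 × 1.949/11.95 = 3.93 V.

V_out ≈ 3.93 V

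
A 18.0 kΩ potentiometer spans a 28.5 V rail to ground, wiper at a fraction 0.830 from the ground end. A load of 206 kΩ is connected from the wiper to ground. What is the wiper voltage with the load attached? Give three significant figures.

V ≈ 23.4 V

The wiper splits the pot into (1−α)R = 3.060 kΩ above and αR = 14.94 kΩ below.
Lower section ‖ load = 13.93 kΩ.
V_wiper = 28.5 × 13.93/(3.060 + 13.93) = 23.4 V.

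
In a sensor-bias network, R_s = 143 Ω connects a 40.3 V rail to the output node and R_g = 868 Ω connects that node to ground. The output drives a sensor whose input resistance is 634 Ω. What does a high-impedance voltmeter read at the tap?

The load sits in parallel with R_g: R_g‖R_L = (868 × 634) / (868 + 634) = 366.4 Ω.
V_out = 40.3 × 366.4 / (143 + 366.4) = 40.3 × 366.4/509.4 = 29.0 V.
(Unloaded it would have been 34.6 V.)

V_out ≈ 29.0 V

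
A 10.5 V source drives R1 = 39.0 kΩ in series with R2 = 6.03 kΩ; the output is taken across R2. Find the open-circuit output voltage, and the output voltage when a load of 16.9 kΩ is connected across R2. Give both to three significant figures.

Unloaded: 1.41 V; loaded: 1.07 V

Open-circuit: V = 10.5 × 6.03/(39.0 + 6.03) = 1.41 V.
With the load, R2 becomes R2‖R_L = 4.444 kΩ, so V = 10.5 × 4.444/43.44 = 1.07 V.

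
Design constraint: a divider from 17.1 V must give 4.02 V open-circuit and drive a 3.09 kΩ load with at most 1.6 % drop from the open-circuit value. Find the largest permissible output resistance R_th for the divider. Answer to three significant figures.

Loading drop = R_th/(R_th + R_L) ≤ 0.0160, so R_th ≤ R_L · ε/(1−ε) = 3.09 kΩ × 0.0160/0.9840 = 50.2 Ω.
(Any R1, R2 with R2/(R1+R2) = 0.235 and R1‖R2 ≤ 50.2 Ω will meet the spec.)

R_th ≤ 50.2 Ω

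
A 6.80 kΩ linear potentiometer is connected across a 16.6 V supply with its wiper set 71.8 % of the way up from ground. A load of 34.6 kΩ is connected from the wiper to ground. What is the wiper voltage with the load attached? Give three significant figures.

The wiper splits the pot into (1−α)R = 1.918 kΩ above and αR = 4.882 kΩ below.
Lower section ‖ load = 4.279 kΩ.
V_wiper = 16.6 × 4.279/(1.918 + 4.279) = 11.5 V.

V ≈ 11.5 V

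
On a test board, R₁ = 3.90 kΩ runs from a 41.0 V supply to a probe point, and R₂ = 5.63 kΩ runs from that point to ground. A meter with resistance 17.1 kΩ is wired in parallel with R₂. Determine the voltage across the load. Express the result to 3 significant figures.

The load sits in parallel with R₂: R₂‖R_L = (5.63 × 17.1) / (5.63 + 17.1) = 4.236 kΩ.
V_out = 41.0 × 4.236 / (3.90 + 4.236) = 41.0 × 4.236/8.136 = 21.3 V.
(Unloaded it would have been 24.2 V.)

V_out ≈ 21.3 V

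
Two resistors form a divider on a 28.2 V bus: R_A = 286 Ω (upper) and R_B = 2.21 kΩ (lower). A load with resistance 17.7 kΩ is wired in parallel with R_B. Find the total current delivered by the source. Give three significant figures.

R_B‖R_L = 1965 Ω, so the source sees R_A + R_B‖R_L = 2251 Ω.
I = 28.2 V / 2251 Ω = 12.5 mA.

I ≈ 12.5 mA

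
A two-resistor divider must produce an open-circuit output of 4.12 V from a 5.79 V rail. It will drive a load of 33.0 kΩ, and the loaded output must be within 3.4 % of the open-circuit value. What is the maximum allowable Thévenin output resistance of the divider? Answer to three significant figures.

R_th ≤ 1.16 kΩ

Loading drop = R_th/(R_th + R_L) ≤ 0.0340, so R_th ≤ R_L · ε/(1−ε) = 33.0 kΩ × 0.0340/0.9660 = 1.16 kΩ.
(Any R1, R2 with R2/(R1+R2) = 0.712 and R1‖R2 ≤ 1.16 kΩ will meet the spec.)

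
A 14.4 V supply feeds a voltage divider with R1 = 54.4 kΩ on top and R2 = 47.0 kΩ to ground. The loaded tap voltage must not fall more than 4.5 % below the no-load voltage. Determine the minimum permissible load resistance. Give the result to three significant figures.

R_L(min) ≈ 535 kΩ

Output resistance R_th = R1‖R2 = (54.4 × 47.0)/101.4 = 25.21 kΩ.
The fractional drop is R_th/(R_th + R_L); requiring this ≤ 0.0450 gives R_L ≥ R_th(1/0.0450 − 1) = 25.21 × 21.22 = 535 kΩ.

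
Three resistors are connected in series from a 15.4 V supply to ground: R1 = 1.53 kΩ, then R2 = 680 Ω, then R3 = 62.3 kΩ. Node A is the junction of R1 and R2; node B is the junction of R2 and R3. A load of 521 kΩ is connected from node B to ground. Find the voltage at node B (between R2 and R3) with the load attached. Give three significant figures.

At node B, R3 is in parallel with the load: R3‖R_L = 55650 Ω.
Below node A the resistance is R2 + (R3‖R_L) = 56330 Ω, so V_A = 15.4 × 56330/57860 = 14.99 V.
Then V_B = V_A × (R3‖R_L)/(R2 + R3‖R_L) = 14.99 × 55650/56330 = 14.8 V.

V ≈ 14.8 V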